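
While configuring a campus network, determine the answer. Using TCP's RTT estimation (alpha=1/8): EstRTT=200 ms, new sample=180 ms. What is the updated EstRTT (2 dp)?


Given: EstRTT = 200 ms, SampleRTT = 180 ms, alpha = 1/8
New EstRTT = (1 - alpha) * EstRTT + alpha * SampleRTT
(7/8) * 200 = 175
(1/8) * 180 = 22.5
New EstRTT = 175 + 22.5 = 197.5 ms -> 197.50 ms (2 dp)

197.50


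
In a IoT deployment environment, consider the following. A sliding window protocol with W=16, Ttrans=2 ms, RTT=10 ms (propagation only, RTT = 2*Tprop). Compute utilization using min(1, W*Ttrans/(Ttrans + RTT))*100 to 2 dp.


Given: W = 16, Ttrans = 2 ms, RTT = 10 ms (= 2 * Tprop, Tprop = 5 ms)
Cycle time = Ttrans + RTT = 2 + 10 = 12 ms (first packet sent until its ACK returns)
W * Ttrans = 16 * 2 = 32 ms of sending per cycle
W * Ttrans / (Ttrans + RTT) = 32 / 12 = 2.666667
U = min(1, 2.666667) = 1.000000
U% = 100.00%

100.00


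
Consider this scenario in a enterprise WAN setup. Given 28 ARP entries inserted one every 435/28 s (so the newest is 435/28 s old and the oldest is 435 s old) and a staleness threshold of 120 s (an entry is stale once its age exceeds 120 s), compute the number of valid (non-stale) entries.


Ages are k * 435/28 s for k = 1..28 (spacing = 15.5357 s).
Entry k is valid iff k * 435/28 <= 120 iff k <= 28 * 120 / 435 = 7.7241
n_valid = floor(7.7241) = 7
(n_stale = 28 - 7 = 21)

7


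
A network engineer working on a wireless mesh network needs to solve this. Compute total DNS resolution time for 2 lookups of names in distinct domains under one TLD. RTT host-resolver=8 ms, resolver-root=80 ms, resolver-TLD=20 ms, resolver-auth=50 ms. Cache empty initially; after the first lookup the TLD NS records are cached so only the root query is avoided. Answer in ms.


Lookup 1 (cold cache): local + root + TLD + auth = 8 + 80 + 20 + 50 = 158 ms
Lookups 2..2 (TLD NS cached -> skip root; new domain -> still ask TLD and auth): local + TLD + auth = 8 + 20 + 50 = 78 ms each
Remaining 1 lookups: 1 * 78 = 78 ms
Total = 158 + 78 = 236 ms

236


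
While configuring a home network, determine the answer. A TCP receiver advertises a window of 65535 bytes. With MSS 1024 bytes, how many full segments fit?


Given: RWND = 65535 bytes, MSS = 1024 bytes
Full segments = floor(RWND / MSS)
Full segments = floor(65535 / 1024)
Full segments = floor(63.999) = 63

63


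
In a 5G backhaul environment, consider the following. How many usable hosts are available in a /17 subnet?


Given: subnet mask /17
Host bits = 32 - 17 = 15
Total addresses = 2^15 = 32768
Usable hosts = 32768 - 2 (network + broadcast) = 32766

32766


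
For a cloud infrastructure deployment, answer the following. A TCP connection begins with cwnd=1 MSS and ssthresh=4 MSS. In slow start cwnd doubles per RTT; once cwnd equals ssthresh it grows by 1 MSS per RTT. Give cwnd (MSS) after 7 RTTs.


RTT 0: cwnd = 1 MSS (initial)
RTT 1: cwnd = 2 MSS (slow start, doubled)
RTT 2: cwnd = 4 MSS (slow start, doubled)
RTT 3: cwnd = 5 MSS (congestion avoidance, +1)
RTT 4: cwnd = 6 MSS (congestion avoidance, +1)
RTT 5: cwnd = 7 MSS (congestion avoidance, +1)
RTT 6: cwnd = 8 MSS (congestion avoidance, +1)
RTT 7: cwnd = 9 MSS (congestion avoidance, +1)

9


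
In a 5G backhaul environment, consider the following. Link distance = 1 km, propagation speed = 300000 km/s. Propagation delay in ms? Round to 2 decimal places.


Given: distance = 1 km, speed = 300000 km/s
Delay = distance / speed = 1 / 300000 seconds
Delay in ms = 1 * 1000 / 300000
Delay = 0.0033 ms
Rounded to 2 dp = 0.00 ms

0.00


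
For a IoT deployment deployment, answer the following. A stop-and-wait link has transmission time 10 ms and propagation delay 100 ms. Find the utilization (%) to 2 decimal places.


Given: Ttrans = 10 ms, Tprop = 100 ms
RTT = 2 * Tprop = 2 * 100 = 200 ms
U = Ttrans / (Ttrans + RTT)
U = 10 / (10 + 200)
U = 10 / 210 = 0.047619
U% = 4.76%

4.76


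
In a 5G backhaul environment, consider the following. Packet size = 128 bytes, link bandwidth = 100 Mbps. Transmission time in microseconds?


Given: packet = 128 bytes, bandwidth = 100 Mbps
Packet in bits = 128 * 8 = 1024 bits
Bandwidth = 100 * 10^6 = 100000000 bps
Time = 1024 / 100000000 seconds
Time in us = 1024 * 10^6 / 100000000 = 10.24

10.24


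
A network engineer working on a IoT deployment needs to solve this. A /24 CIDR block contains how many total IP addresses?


Given: CIDR prefix /24
Host bits = 32 - 24 = 8
Total addresses = 2^8 = 256

256


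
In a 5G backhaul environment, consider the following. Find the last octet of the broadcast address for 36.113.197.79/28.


Given: IP = 36.113.197.79, prefix = /28
Host bits = 32 - 28 = 4
Network last octet = 79 AND mask = 64
Host part size = 2^4 - 1 = 15
Broadcast last octet = 64 OR 15 = 79

79


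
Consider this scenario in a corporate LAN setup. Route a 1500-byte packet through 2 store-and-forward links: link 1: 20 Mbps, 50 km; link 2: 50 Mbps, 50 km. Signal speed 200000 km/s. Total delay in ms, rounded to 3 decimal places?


Packet = 1500 bytes = 12000 bits. Store-and-forward: sum (t_trans + t_prop) per link.
Link 1: t_trans = 12000/(20*10^6) s = 0.6000 ms; t_prop = 50/200000 s = 0.2500 ms; subtotal = 0.8500 ms
Link 2: t_trans = 12000/(50*10^6) s = 0.2400 ms; t_prop = 50/200000 s = 0.2500 ms; subtotal = 0.4900 ms
End-to-end = 0.8500 + 0.4900 = 1.3400 ms -> 1.340 ms (3 dp)

1.340


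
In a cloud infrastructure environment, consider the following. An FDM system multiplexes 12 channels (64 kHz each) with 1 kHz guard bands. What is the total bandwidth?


Given: 12 channels, 64 kHz each, guard = 1 kHz
Channel bandwidth = 12 * 64 = 768 kHz
Guard bands = 11 gaps * 1 kHz = 11 kHz
Total = 768 + 11 = 779 kHz

779


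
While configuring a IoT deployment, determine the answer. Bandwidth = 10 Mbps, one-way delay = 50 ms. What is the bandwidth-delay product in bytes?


Given: bandwidth = 10 Mbps, delay = 50 ms
BDP in bits = 10 * 10^6 * 50 / 1000
BDP in bits = 500000
BDP in bytes = 500000 / 8 = 62500

62500


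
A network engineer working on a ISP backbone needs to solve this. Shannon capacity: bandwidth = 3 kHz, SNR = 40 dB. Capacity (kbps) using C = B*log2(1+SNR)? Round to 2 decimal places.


Given: B = 3 kHz, SNR = 40 dB
SNR linear = 10^(40/10) = 10000
1 + SNR = 10001
log2(10001) = 13.2878566418
C = 3 * 1000 * 13.2878566418 = 39863.5699 bps
C = 39.863570 kbps -> 39.86 kbps (2 dp)

39.86


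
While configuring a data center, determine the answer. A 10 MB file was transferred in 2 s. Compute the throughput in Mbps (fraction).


Given: file = 10 MB, time = 2 s
File in Mb = 10 * 8 = 80 Mb
Throughput = 80 / 2 Mbps
Throughput = 40 Mbps

40


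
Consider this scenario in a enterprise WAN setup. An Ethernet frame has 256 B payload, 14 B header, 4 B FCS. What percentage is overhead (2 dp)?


Given: payload = 256 B, header = 14 B, trailer = 4 B
Overhead bytes = header + trailer = 14 + 4 = 18
Total frame = payload + overhead = 256 + 18 = 274
Overhead % = 18 / 274 * 100 = 6.5693% -> 6.57% (2 dp)

6.57


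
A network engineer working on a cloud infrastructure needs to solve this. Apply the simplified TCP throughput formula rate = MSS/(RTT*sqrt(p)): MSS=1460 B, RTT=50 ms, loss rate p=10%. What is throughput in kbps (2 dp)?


Given: MSS = 1460 bytes, RTT = 50 ms, loss = 10%
RTT in seconds = 50 / 1000 = 0.05
Loss rate = 10% = 0.1
sqrt(loss) = sqrt(0.1) = 0.316227766017
Throughput (bytes/s) = 1460 / (0.05 * 0.316227766017) = 92338.5077
Throughput (kbps) = 92338.5077 * 8 / 1000 = 738.708061 -> 738.71 kbps (2 dp)

738.71


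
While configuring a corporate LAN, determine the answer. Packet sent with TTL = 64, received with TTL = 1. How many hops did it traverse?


Given: initial TTL = 64, received TTL = 1
Hops = initial TTL - received TTL
Hops = 64 - 1 = 63

63


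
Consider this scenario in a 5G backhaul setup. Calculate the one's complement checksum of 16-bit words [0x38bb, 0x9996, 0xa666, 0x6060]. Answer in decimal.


Given words: [0x38bb, 0x9996, 0xa666, 0x6060]
Step 1: Sum all words
Raw sum = 14523 + 39318 + 42598 + 24672 = 121111
Step 2: Fold carry: (55575 + 1) = 55576
One's complement = ~55576 & 0xFFFF = 9959

9959


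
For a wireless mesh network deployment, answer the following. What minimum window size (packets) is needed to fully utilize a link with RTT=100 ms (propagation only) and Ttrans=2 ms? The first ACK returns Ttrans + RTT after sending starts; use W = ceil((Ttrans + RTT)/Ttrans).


Given: Ttrans = 2 ms, RTT = 100 ms (= 2 * Tprop, Tprop = 50 ms)
Time until first ACK returns = Ttrans + RTT = 2 + 100 = 102 ms
Need W * Ttrans >= Ttrans + RTT  ->  W >= (Ttrans + RTT) / Ttrans
(Ttrans + RTT) / Ttrans = 102 / 2 = 51
W_min = ceil(51) = 51

51


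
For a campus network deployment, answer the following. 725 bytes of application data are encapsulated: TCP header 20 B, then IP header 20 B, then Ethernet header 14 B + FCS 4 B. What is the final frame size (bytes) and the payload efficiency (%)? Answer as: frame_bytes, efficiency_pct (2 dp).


TCP segment = 725 + 20 = 745 B
IP packet = 745 + 20 = 765 B
Ethernet frame = 765 + 14 + 4 = 783 B
Efficiency = app / frame = 725 / 783 = 0.925926 = 92.5926% -> 92.59% (2 dp)

783, 92.59


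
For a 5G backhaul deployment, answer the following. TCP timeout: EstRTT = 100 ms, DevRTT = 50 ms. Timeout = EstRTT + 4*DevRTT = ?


Given: EstRTT = 100 ms, DevRTT = 50 ms
Timeout = EstRTT + 4 * DevRTT
4 * DevRTT = 4 * 50 = 200
Timeout = 100 + 200 = 300 ms

300


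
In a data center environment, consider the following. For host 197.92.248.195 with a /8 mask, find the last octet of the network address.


Given: IP = 197.92.248.195, prefix = /8
Subnet mask = 255.0.0.0
Last octet of IP: 195
Last octet of mask: 0
Network last octet = 195 AND 0 = 0

0


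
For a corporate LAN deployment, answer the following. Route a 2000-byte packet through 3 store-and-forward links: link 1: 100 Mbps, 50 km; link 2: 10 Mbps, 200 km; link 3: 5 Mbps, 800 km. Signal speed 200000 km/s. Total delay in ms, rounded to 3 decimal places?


Packet = 2000 bytes = 16000 bits. Store-and-forward: sum (t_trans + t_prop) per link.
Link 1: t_trans = 16000/(100*10^6) s = 0.1600 ms; t_prop = 50/200000 s = 0.2500 ms; subtotal = 0.4100 ms
Link 2: t_trans = 16000/(10*10^6) s = 1.6000 ms; t_prop = 200/200000 s = 1.0000 ms; subtotal = 2.6000 ms
Link 3: t_trans = 16000/(5*10^6) s = 3.2000 ms; t_prop = 800/200000 s = 4.0000 ms; subtotal = 7.2000 ms
End-to-end = 0.4100 + 2.6000 + 7.2000 = 10.2100 ms -> 10.210 ms (3 dp)

10.210


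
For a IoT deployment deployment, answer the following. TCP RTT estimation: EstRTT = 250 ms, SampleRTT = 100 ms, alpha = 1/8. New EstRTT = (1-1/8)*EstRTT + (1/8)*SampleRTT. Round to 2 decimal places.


Given: EstRTT = 250 ms, SampleRTT = 100 ms, alpha = 1/8
New EstRTT = (1 - alpha) * EstRTT + alpha * SampleRTT
(7/8) * 250 = 218.75
(1/8) * 100 = 12.5
New EstRTT = 218.75 + 12.5 = 231.25 ms -> 231.25 ms (2 dp)

231.25


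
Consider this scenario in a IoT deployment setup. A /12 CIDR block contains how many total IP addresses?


Given: CIDR prefix /12
Host bits = 32 - 12 = 20
Total addresses = 2^20 = 1048576

1048576


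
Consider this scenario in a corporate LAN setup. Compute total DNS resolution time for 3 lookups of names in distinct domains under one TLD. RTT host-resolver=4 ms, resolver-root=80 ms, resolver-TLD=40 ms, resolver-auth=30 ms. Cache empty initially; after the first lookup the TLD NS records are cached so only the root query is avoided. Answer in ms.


Lookup 1 (cold cache): local + root + TLD + auth = 4 + 80 + 40 + 30 = 154 ms
Lookups 2..3 (TLD NS cached -> skip root; new domain -> still ask TLD and auth): local + TLD + auth = 4 + 40 + 30 = 74 ms each
Remaining 2 lookups: 2 * 74 = 148 ms
Total = 154 + 148 = 302 ms

302


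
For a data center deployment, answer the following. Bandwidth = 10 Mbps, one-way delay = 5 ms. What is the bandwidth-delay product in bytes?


Given: bandwidth = 10 Mbps, delay = 5 ms
BDP in bits = 10 * 10^6 * 5 / 1000
BDP in bits = 50000
BDP in bytes = 50000 / 8 = 6250

6250


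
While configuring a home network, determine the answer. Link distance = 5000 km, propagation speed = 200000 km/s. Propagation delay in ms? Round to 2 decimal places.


Given: distance = 5000 km, speed = 200000 km/s
Delay = distance / speed = 5000 / 200000 seconds
Delay in ms = 5000 * 1000 / 200000
Delay = 25.0000 ms
Rounded to 2 dp = 25.00 ms

25.00


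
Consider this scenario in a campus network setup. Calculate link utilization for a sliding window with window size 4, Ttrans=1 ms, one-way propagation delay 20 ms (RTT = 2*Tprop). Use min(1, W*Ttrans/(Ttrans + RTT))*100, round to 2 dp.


Given: W = 4, Ttrans = 1 ms, RTT = 40 ms (= 2 * Tprop, Tprop = 20 ms)
Cycle time = Ttrans + RTT = 1 + 40 = 41 ms (first packet sent until its ACK returns)
W * Ttrans = 4 * 1 = 4 ms of sending per cycle
W * Ttrans / (Ttrans + RTT) = 4 / 41 = 0.097561
U = min(1, 0.097561) = 0.097561
U% = 9.76%

9.76


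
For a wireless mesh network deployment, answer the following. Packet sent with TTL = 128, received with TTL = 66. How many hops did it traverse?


Given: initial TTL = 128, received TTL = 66
Hops = initial TTL - received TTL
Hops = 128 - 66 = 62

62


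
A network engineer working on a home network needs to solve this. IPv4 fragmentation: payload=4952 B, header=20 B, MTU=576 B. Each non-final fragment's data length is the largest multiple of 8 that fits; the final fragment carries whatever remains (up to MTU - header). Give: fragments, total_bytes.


Max data per non-final fragment = floor((MTU - header)/8)*8 = floor((576 - 20)/8)*8 = floor(556/8)*8 = 552 B
Final fragment needs no 8-byte alignment: it can carry up to MTU - header = 556 B
Non-final fragments needed = ceil((payload - 556) / 552) = ceil(4396/552) = ceil(7.9638) = 8
Number of fragments = 8 + 1 = 9
Fragment sizes (data): 8 * 552 B + 536 B (last, 536 <= 556 OK)
Total bytes sent = payload + n_frags * header = 4952 + 9*20 = 4952 + 180 = 5132 B

9, 5132


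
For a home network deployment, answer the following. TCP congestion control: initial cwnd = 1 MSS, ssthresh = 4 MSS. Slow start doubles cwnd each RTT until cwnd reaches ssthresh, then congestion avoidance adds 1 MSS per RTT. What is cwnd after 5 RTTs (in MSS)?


RTT 0: cwnd = 1 MSS (initial)
RTT 1: cwnd = 2 MSS (slow start, doubled)
RTT 2: cwnd = 4 MSS (slow start, doubled)
RTT 3: cwnd = 5 MSS (congestion avoidance, +1)
RTT 4: cwnd = 6 MSS (congestion avoidance, +1)
RTT 5: cwnd = 7 MSS (congestion avoidance, +1)

7


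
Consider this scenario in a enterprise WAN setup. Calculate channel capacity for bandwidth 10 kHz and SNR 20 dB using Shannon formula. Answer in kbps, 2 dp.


Given: B = 10 kHz, SNR = 20 dB
SNR linear = 10^(20/10) = 100
1 + SNR = 101
log2(101) = 6.6582114828
C = 10 * 1000 * 6.6582114828 = 66582.1148 bps
C = 66.582115 kbps -> 66.58 kbps (2 dp)

66.58


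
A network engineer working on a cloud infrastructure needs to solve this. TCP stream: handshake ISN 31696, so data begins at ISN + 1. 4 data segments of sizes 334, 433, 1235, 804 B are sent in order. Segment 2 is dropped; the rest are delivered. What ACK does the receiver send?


SYN uses sequence number 31696; first data byte = ISN + 1 = 31697.
Segment 1: SEQ = 31697, len = 334 B, covers [31697, 32030]
Segment 2: SEQ = 32031, len = 433 B, covers [32031, 32463] [LOST]
Segment 3: SEQ = 32464, len = 1235 B, covers [32464, 33698]
Segment 4: SEQ = 33699, len = 804 B, covers [33699, 34502]
In-order data received: bytes [31697, 32030] (segments 1..1).
Segment 2 missing -> gap begins at byte 32031; later segments buffered out of order.
Cumulative ACK = next expected in-order byte = 31697 + 334 = 32031

32031


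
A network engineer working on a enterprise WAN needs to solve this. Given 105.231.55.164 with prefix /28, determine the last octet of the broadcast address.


Given: IP = 105.231.55.164, prefix = /28
Host bits = 32 - 28 = 4
Network last octet = 164 AND mask = 160
Host part size = 2^4 - 1 = 15
Broadcast last octet = 160 OR 15 = 175

175


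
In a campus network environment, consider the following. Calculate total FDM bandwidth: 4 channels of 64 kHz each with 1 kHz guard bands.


Given: 4 channels, 64 kHz each, guard = 1 kHz
Channel bandwidth = 4 * 64 = 256 kHz
Guard bands = 3 gaps * 1 kHz = 3 kHz
Total = 256 + 3 = 259 kHz

259


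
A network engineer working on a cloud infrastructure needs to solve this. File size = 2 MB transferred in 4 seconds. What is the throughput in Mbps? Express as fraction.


Given: file = 2 MB, time = 4 s
File in Mb = 2 * 8 = 16 Mb
Throughput = 16 / 4 Mbps
Throughput = 4 Mbps

4


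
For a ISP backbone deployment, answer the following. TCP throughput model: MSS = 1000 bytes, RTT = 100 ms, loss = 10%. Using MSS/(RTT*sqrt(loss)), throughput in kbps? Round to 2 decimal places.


Given: MSS = 1000 bytes, RTT = 100 ms, loss = 10%
RTT in seconds = 100 / 1000 = 0.1
Loss rate = 10% = 0.1
sqrt(loss) = sqrt(0.1) = 0.316227766017
Throughput (bytes/s) = 1000 / (0.1 * 0.316227766017) = 31622.7766
Throughput (kbps) = 31622.7766 * 8 / 1000 = 252.982213 -> 252.98 kbps (2 dp)

252.98


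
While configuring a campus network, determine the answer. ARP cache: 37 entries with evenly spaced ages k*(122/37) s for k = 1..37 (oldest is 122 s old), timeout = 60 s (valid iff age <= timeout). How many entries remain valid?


Ages are k * 122/37 s for k = 1..37 (spacing = 3.2973 s).
Entry k is valid iff k * 122/37 <= 60 iff k <= 37 * 60 / 122 = 18.1967
n_valid = floor(18.1967) = 18
(n_stale = 37 - 18 = 19)

18


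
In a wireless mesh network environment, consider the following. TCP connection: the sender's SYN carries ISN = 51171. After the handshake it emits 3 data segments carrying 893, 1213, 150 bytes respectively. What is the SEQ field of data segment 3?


The SYN occupies sequence number ISN = 51171, so the first data byte is ISN + 1 = 51172.
SEQ of data segment i = (ISN + 1) + sum of payload sizes of segments 1..i-1.
Segment 1: SEQ = 51172, payload = 893 bytes
Segment 2: SEQ = 52065, payload = 1213 bytes
Segment 3: SEQ = 53278, payload = 150 bytes
SEQ of segment 3 = 51172 + 893 + 1213 = 53278

53278


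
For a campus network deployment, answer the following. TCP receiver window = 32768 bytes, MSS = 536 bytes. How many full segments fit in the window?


Given: RWND = 32768 bytes, MSS = 536 bytes
Full segments = floor(RWND / MSS)
Full segments = floor(32768 / 536)
Full segments = floor(61.1343) = 61

61


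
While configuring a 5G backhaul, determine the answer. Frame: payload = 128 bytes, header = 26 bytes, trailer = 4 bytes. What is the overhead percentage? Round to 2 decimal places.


Given: payload = 128 B, header = 26 B, trailer = 4 B
Overhead bytes = header + trailer = 26 + 4 = 30
Total frame = payload + overhead = 128 + 30 = 158
Overhead % = 30 / 158 * 100 = 18.9873% -> 18.99% (2 dp)

18.99


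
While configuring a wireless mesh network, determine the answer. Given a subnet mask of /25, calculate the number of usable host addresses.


Given: subnet mask /25
Host bits = 32 - 25 = 7
Total addresses = 2^7 = 128
Usable hosts = 128 - 2 (network + broadcast) = 126

126


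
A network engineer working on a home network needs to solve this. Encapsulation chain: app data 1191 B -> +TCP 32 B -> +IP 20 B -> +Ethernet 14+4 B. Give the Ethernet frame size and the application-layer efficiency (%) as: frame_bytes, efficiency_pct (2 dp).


TCP segment = 1191 + 32 = 1223 B
IP packet = 1223 + 20 = 1243 B
Ethernet frame = 1243 + 14 + 4 = 1261 B
Efficiency = app / frame = 1191 / 1261 = 0.944489 = 94.4489% -> 94.45% (2 dp)

1261, 94.45


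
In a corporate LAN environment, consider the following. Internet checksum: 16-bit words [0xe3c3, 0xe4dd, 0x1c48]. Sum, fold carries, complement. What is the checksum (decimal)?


Given words: [0xe3c3, 0xe4dd, 0x1c48]
Step 1: Sum all words
Raw sum = 58307 + 58589 + 7240 = 124136
Step 2: Fold carry: (58600 + 1) = 58601
One's complement = ~58601 & 0xFFFF = 6934

6934


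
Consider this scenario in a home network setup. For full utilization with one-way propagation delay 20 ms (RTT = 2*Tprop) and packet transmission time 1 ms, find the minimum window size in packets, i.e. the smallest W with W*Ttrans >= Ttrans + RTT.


Given: Ttrans = 1 ms, RTT = 40 ms (= 2 * Tprop, Tprop = 20 ms)
Time until first ACK returns = Ttrans + RTT = 1 + 40 = 41 ms
Need W * Ttrans >= Ttrans + RTT  ->  W >= (Ttrans + RTT) / Ttrans
(Ttrans + RTT) / Ttrans = 41 / 1 = 41
W_min = ceil(41) = 41

41


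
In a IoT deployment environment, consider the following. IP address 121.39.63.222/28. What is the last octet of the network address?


Given: IP = 121.39.63.222, prefix = /28
Subnet mask = 255.255.255.240
Last octet of IP: 222
Last octet of mask: 240
Network last octet = 222 AND 240 = 208

208


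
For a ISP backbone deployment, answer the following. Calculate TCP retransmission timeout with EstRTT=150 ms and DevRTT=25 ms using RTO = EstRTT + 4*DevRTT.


Given: EstRTT = 150 ms, DevRTT = 25 ms
Timeout = EstRTT + 4 * DevRTT
4 * DevRTT = 4 * 25 = 100
Timeout = 150 + 100 = 250 ms

250


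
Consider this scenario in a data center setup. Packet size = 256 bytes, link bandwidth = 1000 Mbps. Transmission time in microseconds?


Given: packet = 256 bytes, bandwidth = 1000 Mbps
Packet in bits = 256 * 8 = 2048 bits
Bandwidth = 1000 * 10^6 = 1000000000 bps
Time = 2048 / 1000000000 seconds
Time in us = 2048 * 10^6 / 1000000000 = 2.048

2.048


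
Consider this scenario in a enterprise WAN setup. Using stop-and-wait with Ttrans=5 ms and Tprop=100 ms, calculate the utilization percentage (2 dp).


Given: Ttrans = 5 ms, Tprop = 100 ms
RTT = 2 * Tprop = 2 * 100 = 200 ms
U = Ttrans / (Ttrans + RTT)
U = 5 / (5 + 200)
U = 5 / 205 = 0.02439
U% = 2.44%

2.44


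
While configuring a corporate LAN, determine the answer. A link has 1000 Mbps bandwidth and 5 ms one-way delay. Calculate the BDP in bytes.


Given: bandwidth = 1000 Mbps, delay = 5 ms
BDP in bits = 1000 * 10^6 * 5 / 1000
BDP in bits = 5000000
BDP in bytes = 5000000 / 8 = 625000

625000


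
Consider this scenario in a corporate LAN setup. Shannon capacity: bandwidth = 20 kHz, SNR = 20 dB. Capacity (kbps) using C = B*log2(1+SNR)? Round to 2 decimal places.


Given: B = 20 kHz, SNR = 20 dB
SNR linear = 10^(20/10) = 100
1 + SNR = 101
log2(101) = 6.6582114828
C = 20 * 1000 * 6.6582114828 = 133164.2297 bps
C = 133.164230 kbps -> 133.16 kbps (2 dp)

133.16


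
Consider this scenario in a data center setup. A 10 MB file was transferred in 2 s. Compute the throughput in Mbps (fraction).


Given: file = 10 MB, time = 2 s
File in Mb = 10 * 8 = 80 Mb
Throughput = 80 / 2 Mbps
Throughput = 40 Mbps

40


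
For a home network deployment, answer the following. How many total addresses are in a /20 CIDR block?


Given: CIDR prefix /20
Host bits = 32 - 20 = 12
Total addresses = 2^12 = 4096

4096


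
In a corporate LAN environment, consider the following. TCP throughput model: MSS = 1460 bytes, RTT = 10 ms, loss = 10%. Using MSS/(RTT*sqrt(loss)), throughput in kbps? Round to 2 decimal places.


Given: MSS = 1460 bytes, RTT = 10 ms, loss = 10%
RTT in seconds = 10 / 1000 = 0.01
Loss rate = 10% = 0.1
sqrt(loss) = sqrt(0.1) = 0.316227766017
Throughput (bytes/s) = 1460 / (0.01 * 0.316227766017) = 461692.5384
Throughput (kbps) = 461692.5384 * 8 / 1000 = 3693.540307 -> 3693.54 kbps (2 dp)

3693.54


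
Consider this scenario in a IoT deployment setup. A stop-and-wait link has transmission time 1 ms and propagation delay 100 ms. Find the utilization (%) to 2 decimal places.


Given: Ttrans = 1 ms, Tprop = 100 ms
RTT = 2 * Tprop = 2 * 100 = 200 ms
U = Ttrans / (Ttrans + RTT)
U = 1 / (1 + 200)
U = 1 / 201 = 0.004975
U% = 0.50%

0.50


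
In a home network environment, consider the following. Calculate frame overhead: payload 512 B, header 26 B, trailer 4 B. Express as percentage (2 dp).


Given: payload = 512 B, header = 26 B, trailer = 4 B
Overhead bytes = header + trailer = 26 + 4 = 30
Total frame = payload + overhead = 512 + 30 = 542
Overhead % = 30 / 542 * 100 = 5.5351% -> 5.54% (2 dp)

5.54


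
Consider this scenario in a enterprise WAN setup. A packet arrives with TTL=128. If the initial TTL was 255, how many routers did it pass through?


Given: initial TTL = 255, received TTL = 128
Hops = initial TTL - received TTL
Hops = 255 - 128 = 127

127


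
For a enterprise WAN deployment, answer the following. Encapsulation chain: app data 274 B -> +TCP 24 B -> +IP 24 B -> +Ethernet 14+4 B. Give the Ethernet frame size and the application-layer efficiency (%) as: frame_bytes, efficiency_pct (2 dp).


TCP segment = 274 + 24 = 298 B
IP packet = 298 + 24 = 322 B
Ethernet frame = 322 + 14 + 4 = 340 B
Efficiency = app / frame = 274 / 340 = 0.805882 = 80.5882% -> 80.59% (2 dp)

340, 80.59


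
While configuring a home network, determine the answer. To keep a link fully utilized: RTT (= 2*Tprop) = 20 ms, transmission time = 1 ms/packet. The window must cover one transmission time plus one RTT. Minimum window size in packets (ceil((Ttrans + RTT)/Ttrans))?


Given: Ttrans = 1 ms, RTT = 20 ms (= 2 * Tprop, Tprop = 10 ms)
Time until first ACK returns = Ttrans + RTT = 1 + 20 = 21 ms
Need W * Ttrans >= Ttrans + RTT  ->  W >= (Ttrans + RTT) / Ttrans
(Ttrans + RTT) / Ttrans = 21 / 1 = 21
W_min = ceil(21) = 21

21


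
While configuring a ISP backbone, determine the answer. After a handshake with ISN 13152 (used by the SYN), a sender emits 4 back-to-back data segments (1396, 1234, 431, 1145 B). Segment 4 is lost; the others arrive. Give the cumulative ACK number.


SYN uses sequence number 13152; first data byte = ISN + 1 = 13153.
Segment 1: SEQ = 13153, len = 1396 B, covers [13153, 14548]
Segment 2: SEQ = 14549, len = 1234 B, covers [14549, 15782]
Segment 3: SEQ = 15783, len = 431 B, covers [15783, 16213]
Segment 4: SEQ = 16214, len = 1145 B, covers [16214, 17358] [LOST]
In-order data received: bytes [13153, 16213] (segments 1..3).
Segment 4 missing -> gap begins at byte 16214.
Cumulative ACK = next expected in-order byte = 13153 + 1396 + 1234 + 431 = 16214

16214


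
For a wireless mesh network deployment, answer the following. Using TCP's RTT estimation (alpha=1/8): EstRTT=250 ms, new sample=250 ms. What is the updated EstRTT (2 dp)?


Given: EstRTT = 250 ms, SampleRTT = 250 ms, alpha = 1/8
New EstRTT = (1 - alpha) * EstRTT + alpha * SampleRTT
(7/8) * 250 = 218.75
(1/8) * 250 = 31.25
New EstRTT = 218.75 + 31.25 = 250 ms -> 250.00 ms (2 dp)

250.00


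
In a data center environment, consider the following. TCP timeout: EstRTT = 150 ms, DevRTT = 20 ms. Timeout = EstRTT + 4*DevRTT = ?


Given: EstRTT = 150 ms, DevRTT = 20 ms
Timeout = EstRTT + 4 * DevRTT
4 * DevRTT = 4 * 20 = 80
Timeout = 150 + 80 = 230 ms

230


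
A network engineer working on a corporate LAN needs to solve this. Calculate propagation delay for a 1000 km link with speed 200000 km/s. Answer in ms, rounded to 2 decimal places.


Given: distance = 1000 km, speed = 200000 km/s
Delay = distance / speed = 1000 / 200000 seconds
Delay in ms = 1000 * 1000 / 200000
Delay = 5.0000 ms
Rounded to 2 dp = 5.00 ms

5.00


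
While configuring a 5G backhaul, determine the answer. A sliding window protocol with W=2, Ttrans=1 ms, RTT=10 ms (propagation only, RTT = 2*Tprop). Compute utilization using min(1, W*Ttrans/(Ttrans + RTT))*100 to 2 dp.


Given: W = 2, Ttrans = 1 ms, RTT = 10 ms (= 2 * Tprop, Tprop = 5 ms)
Cycle time = Ttrans + RTT = 1 + 10 = 11 ms (first packet sent until its ACK returns)
W * Ttrans = 2 * 1 = 2 ms of sending per cycle
W * Ttrans / (Ttrans + RTT) = 2 / 11 = 0.181818
U = min(1, 0.181818) = 0.181818
U% = 18.18%

18.18


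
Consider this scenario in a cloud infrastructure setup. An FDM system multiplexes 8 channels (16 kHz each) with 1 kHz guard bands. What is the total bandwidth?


Given: 8 channels, 16 kHz each, guard = 1 kHz
Channel bandwidth = 8 * 16 = 128 kHz
Guard bands = 7 gaps * 1 kHz = 7 kHz
Total = 128 + 7 = 135 kHz

135


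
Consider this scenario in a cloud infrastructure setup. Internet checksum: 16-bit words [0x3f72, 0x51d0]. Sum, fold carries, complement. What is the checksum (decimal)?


Given words: [0x3f72, 0x51d0]
Step 1: Sum all words
Raw sum = 16242 + 20944 = 37186
One's complement = ~37186 & 0xFFFF = 28349

28349


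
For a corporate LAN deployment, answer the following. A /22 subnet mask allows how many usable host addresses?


Given: subnet mask /22
Host bits = 32 - 22 = 10
Total addresses = 2^10 = 1024
Usable hosts = 1024 - 2 (network + broadcast) = 1022

1022


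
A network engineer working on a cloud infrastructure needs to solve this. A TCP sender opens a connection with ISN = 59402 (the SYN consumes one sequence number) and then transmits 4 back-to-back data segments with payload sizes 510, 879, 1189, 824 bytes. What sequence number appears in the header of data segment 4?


The SYN occupies sequence number ISN = 59402, so the first data byte is ISN + 1 = 59403.
SEQ of data segment i = (ISN + 1) + sum of payload sizes of segments 1..i-1.
Segment 1: SEQ = 59403, payload = 510 bytes
Segment 2: SEQ = 59913, payload = 879 bytes
Segment 3: SEQ = 60792, payload = 1189 bytes
Segment 4: SEQ = 61981, payload = 824 bytes
SEQ of segment 4 = 59403 + 510 + 879 + 1189 = 61981

61981


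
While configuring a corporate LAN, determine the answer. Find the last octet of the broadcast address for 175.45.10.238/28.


Given: IP = 175.45.10.238, prefix = /28
Host bits = 32 - 28 = 4
Network last octet = 238 AND mask = 224
Host part size = 2^4 - 1 = 15
Broadcast last octet = 224 OR 15 = 239

239


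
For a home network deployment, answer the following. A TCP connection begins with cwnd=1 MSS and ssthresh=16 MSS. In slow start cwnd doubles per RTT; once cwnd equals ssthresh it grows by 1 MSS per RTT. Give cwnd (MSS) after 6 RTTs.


RTT 0: cwnd = 1 MSS (initial)
RTT 1: cwnd = 2 MSS (slow start, doubled)
RTT 2: cwnd = 4 MSS (slow start, doubled)
RTT 3: cwnd = 8 MSS (slow start, doubled)
RTT 4: cwnd = 16 MSS (slow start, doubled)
RTT 5: cwnd = 17 MSS (congestion avoidance, +1)
RTT 6: cwnd = 18 MSS (congestion avoidance, +1)

18


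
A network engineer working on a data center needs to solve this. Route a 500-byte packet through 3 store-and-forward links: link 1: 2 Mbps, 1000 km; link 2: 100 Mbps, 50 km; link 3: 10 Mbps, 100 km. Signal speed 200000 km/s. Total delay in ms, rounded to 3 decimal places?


Packet = 500 bytes = 4000 bits. Store-and-forward: sum (t_trans + t_prop) per link.
Link 1: t_trans = 4000/(2*10^6) s = 2.0000 ms; t_prop = 1000/200000 s = 5.0000 ms; subtotal = 7.0000 ms
Link 2: t_trans = 4000/(100*10^6) s = 0.0400 ms; t_prop = 50/200000 s = 0.2500 ms; subtotal = 0.2900 ms
Link 3: t_trans = 4000/(10*10^6) s = 0.4000 ms; t_prop = 100/200000 s = 0.5000 ms; subtotal = 0.9000 ms
End-to-end = 7.0000 + 0.2900 + 0.9000 = 8.1900 ms -> 8.190 ms (3 dp)

8.190


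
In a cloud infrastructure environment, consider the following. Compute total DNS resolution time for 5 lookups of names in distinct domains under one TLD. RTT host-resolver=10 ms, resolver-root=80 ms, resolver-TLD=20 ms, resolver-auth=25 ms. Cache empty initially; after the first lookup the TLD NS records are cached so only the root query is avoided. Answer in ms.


Lookup 1 (cold cache): local + root + TLD + auth = 10 + 80 + 20 + 25 = 135 ms
Lookups 2..5 (TLD NS cached -> skip root; new domain -> still ask TLD and auth): local + TLD + auth = 10 + 20 + 25 = 55 ms each
Remaining 4 lookups: 4 * 55 = 220 ms
Total = 135 + 220 = 355 ms

355


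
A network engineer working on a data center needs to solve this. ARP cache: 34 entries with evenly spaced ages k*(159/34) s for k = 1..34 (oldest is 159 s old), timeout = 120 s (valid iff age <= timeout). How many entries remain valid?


Ages are k * 159/34 s for k = 1..34 (spacing = 4.6765 s).
Entry k is valid iff k * 159/34 <= 120 iff k <= 34 * 120 / 159 = 25.6604
n_valid = floor(25.6604) = 25
(n_stale = 34 - 25 = 9)

25


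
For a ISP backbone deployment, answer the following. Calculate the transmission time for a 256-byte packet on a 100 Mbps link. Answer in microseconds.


Given: packet = 256 bytes, bandwidth = 100 Mbps
Packet in bits = 256 * 8 = 2048 bits
Bandwidth = 100 * 10^6 = 100000000 bps
Time = 2048 / 100000000 seconds
Time in us = 2048 * 10^6 / 100000000 = 20.48

20.48


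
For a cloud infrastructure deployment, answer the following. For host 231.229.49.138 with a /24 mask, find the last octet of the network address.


Given: IP = 231.229.49.138, prefix = /24
Subnet mask = 255.255.255.0
Last octet of IP: 138
Last octet of mask: 0
Network last octet = 138 AND 0 = 0

0


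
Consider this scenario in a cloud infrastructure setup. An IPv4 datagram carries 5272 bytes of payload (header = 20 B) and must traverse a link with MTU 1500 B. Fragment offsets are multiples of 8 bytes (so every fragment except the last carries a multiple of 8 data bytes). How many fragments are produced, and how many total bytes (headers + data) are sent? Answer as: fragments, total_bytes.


Max data per non-final fragment = floor((MTU - header)/8)*8 = floor((1500 - 20)/8)*8 = floor(1480/8)*8 = 1480 B
Final fragment needs no 8-byte alignment: it can carry up to MTU - header = 1480 B
Non-final fragments needed = ceil((payload - 1480) / 1480) = ceil(3792/1480) = ceil(2.5622) = 3
Number of fragments = 3 + 1 = 4
Fragment sizes (data): 3 * 1480 B + 832 B (last, 832 <= 1480 OK)
Total bytes sent = payload + n_frags * header = 5272 + 4*20 = 5272 + 80 = 5352 B

4, 5352


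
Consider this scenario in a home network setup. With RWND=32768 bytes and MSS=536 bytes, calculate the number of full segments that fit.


Given: RWND = 32768 bytes, MSS = 536 bytes
Full segments = floor(RWND / MSS)
Full segments = floor(32768 / 536)
Full segments = floor(61.1343) = 61

61


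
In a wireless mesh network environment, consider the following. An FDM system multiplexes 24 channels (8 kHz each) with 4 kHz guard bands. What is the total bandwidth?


Given: 24 channels, 8 kHz each, guard = 4 kHz
Channel bandwidth = 24 * 8 = 192 kHz
Guard bands = 23 gaps * 4 kHz = 92 kHz
Total = 192 + 92 = 284 kHz

284


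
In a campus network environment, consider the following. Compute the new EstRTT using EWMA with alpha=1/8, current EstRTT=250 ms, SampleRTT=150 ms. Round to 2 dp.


Given: EstRTT = 250 ms, SampleRTT = 150 ms, alpha = 1/8
New EstRTT = (1 - alpha) * EstRTT + alpha * SampleRTT
(7/8) * 250 = 218.75
(1/8) * 150 = 18.75
New EstRTT = 218.75 + 18.75 = 237.5 ms -> 237.50 ms (2 dp)

237.50


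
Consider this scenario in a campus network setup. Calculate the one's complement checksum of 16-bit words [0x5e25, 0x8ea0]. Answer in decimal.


Given words: [0x5e25, 0x8ea0]
Step 1: Sum all words
Raw sum = 24101 + 36512 = 60613
One's complement = ~60613 & 0xFFFF = 4922

4922


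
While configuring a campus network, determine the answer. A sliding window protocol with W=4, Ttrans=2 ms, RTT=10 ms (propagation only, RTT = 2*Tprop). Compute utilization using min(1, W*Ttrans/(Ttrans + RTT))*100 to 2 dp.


Given: W = 4, Ttrans = 2 ms, RTT = 10 ms (= 2 * Tprop, Tprop = 5 ms)
Cycle time = Ttrans + RTT = 2 + 10 = 12 ms (first packet sent until its ACK returns)
W * Ttrans = 4 * 2 = 8 ms of sending per cycle
W * Ttrans / (Ttrans + RTT) = 8 / 12 = 0.666667
U = min(1, 0.666667) = 0.666667
U% = 66.67%

66.67


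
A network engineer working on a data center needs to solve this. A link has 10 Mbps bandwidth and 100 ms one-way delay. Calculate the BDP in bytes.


Given: bandwidth = 10 Mbps, delay = 100 ms
BDP in bits = 10 * 10^6 * 100 / 1000
BDP in bits = 1000000
BDP in bytes = 1000000 / 8 = 125000

125000


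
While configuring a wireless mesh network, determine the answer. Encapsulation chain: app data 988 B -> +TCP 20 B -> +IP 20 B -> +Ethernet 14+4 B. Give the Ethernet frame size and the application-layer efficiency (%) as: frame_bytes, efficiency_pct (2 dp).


TCP segment = 988 + 20 = 1008 B
IP packet = 1008 + 20 = 1028 B
Ethernet frame = 1028 + 14 + 4 = 1046 B
Efficiency = app / frame = 988 / 1046 = 0.944551 = 94.4551% -> 94.46% (2 dp)

1046, 94.46


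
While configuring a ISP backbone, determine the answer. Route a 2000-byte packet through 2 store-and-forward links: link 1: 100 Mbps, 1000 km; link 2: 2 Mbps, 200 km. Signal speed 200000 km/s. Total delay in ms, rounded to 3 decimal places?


Packet = 2000 bytes = 16000 bits. Store-and-forward: sum (t_trans + t_prop) per link.
Link 1: t_trans = 16000/(100*10^6) s = 0.1600 ms; t_prop = 1000/200000 s = 5.0000 ms; subtotal = 5.1600 ms
Link 2: t_trans = 16000/(2*10^6) s = 8.0000 ms; t_prop = 200/200000 s = 1.0000 ms; subtotal = 9.0000 ms
End-to-end = 5.1600 + 9.0000 = 14.1600 ms -> 14.160 ms (3 dp)

14.160


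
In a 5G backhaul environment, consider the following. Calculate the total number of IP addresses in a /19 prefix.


Given: CIDR prefix /19
Host bits = 32 - 19 = 13
Total addresses = 2^13 = 8192

8192


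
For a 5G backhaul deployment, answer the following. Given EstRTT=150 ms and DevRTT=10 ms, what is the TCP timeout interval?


Given: EstRTT = 150 ms, DevRTT = 10 ms
Timeout = EstRTT + 4 * DevRTT
4 * DevRTT = 4 * 10 = 40
Timeout = 150 + 40 = 190 ms

190


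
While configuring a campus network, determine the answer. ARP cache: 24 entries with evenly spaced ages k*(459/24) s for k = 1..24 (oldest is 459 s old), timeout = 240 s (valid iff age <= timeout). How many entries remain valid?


Ages are k * 459/24 s for k = 1..24 (spacing = 19.1250 s).
Entry k is valid iff k * 459/24 <= 240 iff k <= 24 * 240 / 459 = 12.5490
n_valid = floor(12.5490) = 12
(n_stale = 24 - 12 = 12)

12


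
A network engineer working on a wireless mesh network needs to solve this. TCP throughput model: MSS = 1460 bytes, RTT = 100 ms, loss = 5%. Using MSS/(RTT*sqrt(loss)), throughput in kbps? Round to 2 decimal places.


Given: MSS = 1460 bytes, RTT = 100 ms, loss = 5%
RTT in seconds = 100 / 1000 = 0.1
Loss rate = 5% = 0.05
sqrt(loss) = sqrt(0.05) = 0.223606797750
Throughput (bytes/s) = 1460 / (0.1 * 0.223606797750) = 65293.1849
Throughput (kbps) = 65293.1849 * 8 / 1000 = 522.345480 -> 522.35 kbps (2 dp)

522.35


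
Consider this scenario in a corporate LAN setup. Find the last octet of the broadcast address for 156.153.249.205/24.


Given: IP = 156.153.249.205, prefix = /24
Host bits = 32 - 24 = 8
Network last octet = 205 AND mask = 0
Host part size = 2^8 - 1 = 255
Broadcast last octet = 0 OR 255 = 255

255


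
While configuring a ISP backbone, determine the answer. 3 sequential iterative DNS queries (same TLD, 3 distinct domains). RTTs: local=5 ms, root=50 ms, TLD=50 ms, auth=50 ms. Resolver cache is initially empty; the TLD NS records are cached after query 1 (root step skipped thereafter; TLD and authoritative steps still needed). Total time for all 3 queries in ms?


Lookup 1 (cold cache): local + root + TLD + auth = 5 + 50 + 50 + 50 = 155 ms
Lookups 2..3 (TLD NS cached -> skip root; new domain -> still ask TLD and auth): local + TLD + auth = 5 + 50 + 50 = 105 ms each
Remaining 2 lookups: 2 * 105 = 210 ms
Total = 155 + 210 = 365 ms

365


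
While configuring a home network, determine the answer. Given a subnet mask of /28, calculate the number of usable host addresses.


Given: subnet mask /28
Host bits = 32 - 28 = 4
Total addresses = 2^4 = 16
Usable hosts = 16 - 2 (network + broadcast) = 14

14


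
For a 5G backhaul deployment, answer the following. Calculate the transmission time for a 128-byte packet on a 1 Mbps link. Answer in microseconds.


Given: packet = 128 bytes, bandwidth = 1 Mbps
Packet in bits = 128 * 8 = 1024 bits
Bandwidth = 1 * 10^6 = 1000000 bps
Time = 1024 / 1000000 seconds
Time in us = 1024 * 10^6 / 1000000 = 1024

1024


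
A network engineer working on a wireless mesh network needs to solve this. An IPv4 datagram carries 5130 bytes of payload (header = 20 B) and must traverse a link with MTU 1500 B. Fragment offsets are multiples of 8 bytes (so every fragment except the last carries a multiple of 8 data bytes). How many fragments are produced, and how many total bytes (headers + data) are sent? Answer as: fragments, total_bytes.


Max data per non-final fragment = floor((MTU - header)/8)*8 = floor((1500 - 20)/8)*8 = floor(1480/8)*8 = 1480 B
Final fragment needs no 8-byte alignment: it can carry up to MTU - header = 1480 B
Non-final fragments needed = ceil((payload - 1480) / 1480) = ceil(3650/1480) = ceil(2.4662) = 3
Number of fragments = 3 + 1 = 4
Fragment sizes (data): 3 * 1480 B + 690 B (last, 690 <= 1480 OK)
Total bytes sent = payload + n_frags * header = 5130 + 4*20 = 5130 + 80 = 5210 B

4, 5210
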